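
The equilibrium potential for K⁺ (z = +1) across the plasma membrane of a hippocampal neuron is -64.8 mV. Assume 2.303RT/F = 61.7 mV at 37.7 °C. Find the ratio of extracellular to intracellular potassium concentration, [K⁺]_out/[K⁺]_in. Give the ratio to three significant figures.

log₁₀([out]/[in]) = E·z/(61.7) = -64.8 × 1 / 61.7 = -1.0502
[out]/[in] = 10^(-1.0502) = 0.08908

0.0891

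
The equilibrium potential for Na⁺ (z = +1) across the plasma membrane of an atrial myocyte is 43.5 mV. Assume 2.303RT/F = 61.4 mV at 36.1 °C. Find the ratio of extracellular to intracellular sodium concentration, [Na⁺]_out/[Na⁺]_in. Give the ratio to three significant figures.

5.11

log₁₀([out]/[in]) = E·z/(61.4) = 43.5 × 1 / 61.4 = 0.7085
[out]/[in] = 10^(0.7085) = 5.111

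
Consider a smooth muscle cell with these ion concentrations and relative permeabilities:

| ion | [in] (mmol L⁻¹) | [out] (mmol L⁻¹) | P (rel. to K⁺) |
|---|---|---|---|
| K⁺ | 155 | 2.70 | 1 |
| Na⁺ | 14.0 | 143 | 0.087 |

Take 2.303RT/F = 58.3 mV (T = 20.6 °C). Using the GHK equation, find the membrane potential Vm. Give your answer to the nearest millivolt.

Vm = 58.3 · log₁₀[(Σ P·[cation]ₒ + Σ P·[anion]ᵢ) / (Σ P·[cation]ᵢ + Σ P·[anion]ₒ)]
Numerator = 1×2.70 + 0.087×143 = 15.14
Denominator = 1×155 + 0.087×14.0 = 156.2
Vm = 58.3 · log₁₀(0.096922) = 58.3 × (-1.0136) = -59.09 mV

-59 mV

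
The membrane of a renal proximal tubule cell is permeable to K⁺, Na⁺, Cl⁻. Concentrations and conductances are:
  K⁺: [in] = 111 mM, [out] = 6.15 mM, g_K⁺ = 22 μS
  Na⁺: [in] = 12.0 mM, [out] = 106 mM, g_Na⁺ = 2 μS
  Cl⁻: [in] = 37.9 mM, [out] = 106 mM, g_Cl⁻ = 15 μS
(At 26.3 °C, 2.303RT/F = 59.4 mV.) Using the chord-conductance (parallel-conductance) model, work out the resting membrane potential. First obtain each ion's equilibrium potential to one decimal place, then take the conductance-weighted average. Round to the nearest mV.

E_K⁺ = (59.4/1)·log₁₀(6.15/111) = -74.6 mV
E_Na⁺ = (59.4/1)·log₁₀(106/12.0) = 56.2 mV
E_Cl⁻ = (59.4/-1)·log₁₀(106/37.9) = -26.5 mV
Vm = (Σ gᵢEᵢ)/(Σ gᵢ) = (22·-74.6 + 2·56.2 + 15·-26.5) / (22 + 2 + 15)
= -1926.30 / 39 = -49.39 mV

-49 mV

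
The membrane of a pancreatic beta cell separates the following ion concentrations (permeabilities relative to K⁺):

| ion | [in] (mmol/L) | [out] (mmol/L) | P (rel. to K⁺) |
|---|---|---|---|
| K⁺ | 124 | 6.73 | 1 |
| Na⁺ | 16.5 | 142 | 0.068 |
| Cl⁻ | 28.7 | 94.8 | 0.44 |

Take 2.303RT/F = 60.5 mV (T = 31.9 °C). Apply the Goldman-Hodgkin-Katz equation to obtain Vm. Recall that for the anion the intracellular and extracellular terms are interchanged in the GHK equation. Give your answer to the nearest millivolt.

-46 mV

Vm = 60.5 · log₁₀[(Σ P·[cation]ₒ + Σ P·[anion]ᵢ) / (Σ P·[cation]ᵢ + Σ P·[anion]ₒ)]
Numerator = 1×6.73 + 0.068×142 + 0.44×28.7 = 29.01
Denominator = 1×124 + 0.068×16.5 + 0.44×94.8 = 166.8
Vm = 60.5 · log₁₀(0.17391) = 60.5 × (-0.7597) = -45.96 mV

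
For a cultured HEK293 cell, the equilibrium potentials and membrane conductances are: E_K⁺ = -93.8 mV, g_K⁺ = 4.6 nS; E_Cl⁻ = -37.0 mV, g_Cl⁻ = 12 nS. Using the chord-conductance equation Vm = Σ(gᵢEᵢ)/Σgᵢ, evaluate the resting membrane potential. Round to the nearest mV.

-53 mV

Σ gᵢEᵢ = 4.6·(-93.8) + 12·(-37.0) = -875.48
Σ gᵢ = 4.6 + 12 = 16.6
Vm = -875.48 / 16.6 = -52.74 mV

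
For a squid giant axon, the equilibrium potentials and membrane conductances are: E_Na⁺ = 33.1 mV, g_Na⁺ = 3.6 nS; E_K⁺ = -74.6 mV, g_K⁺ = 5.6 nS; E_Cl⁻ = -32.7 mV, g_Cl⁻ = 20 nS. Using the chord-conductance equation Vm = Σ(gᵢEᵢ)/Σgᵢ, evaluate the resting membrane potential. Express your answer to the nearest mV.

-33 mV

Σ gᵢEᵢ = 3.6·(33.1) + 5.6·(-74.6) + 20·(-32.7) = -952.60
Σ gᵢ = 3.6 + 5.6 + 20 = 29.2
Vm = -952.60 / 29.2 = -32.62 mV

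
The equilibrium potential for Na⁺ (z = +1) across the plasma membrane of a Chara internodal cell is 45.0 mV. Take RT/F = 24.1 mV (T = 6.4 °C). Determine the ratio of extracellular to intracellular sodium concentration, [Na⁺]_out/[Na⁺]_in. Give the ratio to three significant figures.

ln([out]/[in]) = E·z/(24.1) = 45.0 × 1 / 24.1 = 1.8672
[out]/[in] = e^(1.8672) = 6.47

6.47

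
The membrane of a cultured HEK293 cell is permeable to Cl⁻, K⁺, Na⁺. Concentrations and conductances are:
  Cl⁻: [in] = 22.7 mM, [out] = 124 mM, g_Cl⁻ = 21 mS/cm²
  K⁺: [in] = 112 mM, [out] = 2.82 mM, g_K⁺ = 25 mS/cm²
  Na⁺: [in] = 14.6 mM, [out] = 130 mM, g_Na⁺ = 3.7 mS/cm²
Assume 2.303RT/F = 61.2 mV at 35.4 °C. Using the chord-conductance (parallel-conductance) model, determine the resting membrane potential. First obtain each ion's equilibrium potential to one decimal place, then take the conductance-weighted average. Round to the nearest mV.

E_Cl⁻ = (61.2/-1)·log₁₀(124/22.7) = -45.1 mV
E_K⁺ = (61.2/1)·log₁₀(2.82/112) = -97.9 mV
E_Na⁺ = (61.2/1)·log₁₀(130/14.6) = 58.1 mV
Vm = (Σ gᵢEᵢ)/(Σ gᵢ) = (21·-45.1 + 25·-97.9 + 3.7·58.1) / (21 + 25 + 3.7)
= -3179.63 / 49.7 = -63.98 mV

-64 mV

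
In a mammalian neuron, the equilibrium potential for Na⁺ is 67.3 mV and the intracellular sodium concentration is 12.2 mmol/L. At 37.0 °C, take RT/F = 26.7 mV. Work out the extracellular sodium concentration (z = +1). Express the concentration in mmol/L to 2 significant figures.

150 mmol/L

Nernst: E = (26.7/1) · ln([out]/[in]), so ln([out]/[in]) = 67.3 × 1 / 26.7 = 2.5206.
[out]/[in] = e^(2.5206) = 12.44.
[out] = 12.44 × 12.2 = 151.7 mmol/L.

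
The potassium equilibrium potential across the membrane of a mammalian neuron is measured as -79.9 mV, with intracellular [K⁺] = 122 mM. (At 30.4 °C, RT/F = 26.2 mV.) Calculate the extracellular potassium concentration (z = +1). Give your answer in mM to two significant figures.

5.8 mM

Nernst: E = (26.2/1) · ln([out]/[in]), so ln([out]/[in]) = -79.9 × 1 / 26.2 = -3.0496.
[out]/[in] = e^(-3.0496) = 0.04738.
[out] = 0.04738 × 122 = 5.78 mM.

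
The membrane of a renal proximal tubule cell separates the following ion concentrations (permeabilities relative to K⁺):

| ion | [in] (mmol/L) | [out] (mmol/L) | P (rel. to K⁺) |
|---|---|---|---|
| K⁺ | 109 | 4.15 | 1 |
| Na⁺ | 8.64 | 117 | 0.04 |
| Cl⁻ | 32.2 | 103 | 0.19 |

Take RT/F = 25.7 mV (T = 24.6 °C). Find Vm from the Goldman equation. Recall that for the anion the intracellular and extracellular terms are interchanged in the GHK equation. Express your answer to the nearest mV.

Vm = 25.7 · ln[(Σ P·[cation]ₒ + Σ P·[anion]ᵢ) / (Σ P·[cation]ᵢ + Σ P·[anion]ₒ)]
Numerator = 1×4.15 + 0.04×117 + 0.19×32.2 = 14.95
Denominator = 1×109 + 0.04×8.64 + 0.19×103 = 128.9
Vm = 25.7 · ln(0.11595) = 25.7 × (-2.1546) = -55.37 mV

-55 mV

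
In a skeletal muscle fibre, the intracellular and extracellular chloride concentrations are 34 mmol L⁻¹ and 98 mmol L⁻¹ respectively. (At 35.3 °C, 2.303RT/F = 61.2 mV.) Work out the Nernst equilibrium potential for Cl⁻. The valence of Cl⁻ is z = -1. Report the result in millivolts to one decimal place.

E = (61.2/z) · log₁₀([Cl⁻]_out/[Cl⁻]_in) with z = -1.
For an anion, dividing by z = -1 reverses the sign.
= (61.2/-1) · log₁₀(98/34) = -61.20 · log₁₀(2.882)
= -61.20 · (0.4597) = -28.14 mV

-28.1 mV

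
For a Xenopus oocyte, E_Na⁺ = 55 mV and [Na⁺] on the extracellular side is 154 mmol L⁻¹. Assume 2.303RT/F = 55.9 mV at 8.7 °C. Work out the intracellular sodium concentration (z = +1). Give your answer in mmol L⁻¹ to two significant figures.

Nernst: E = (55.9/1) · log₁₀([out]/[in]), so log₁₀([out]/[in]) = 55.0 × 1 / 55.9 = 0.9839.
[out]/[in] = 10^(0.9839) = 9.636.
[in] = 154 / 9.636 = 15.98 mmol L⁻¹.

16 mmol L⁻¹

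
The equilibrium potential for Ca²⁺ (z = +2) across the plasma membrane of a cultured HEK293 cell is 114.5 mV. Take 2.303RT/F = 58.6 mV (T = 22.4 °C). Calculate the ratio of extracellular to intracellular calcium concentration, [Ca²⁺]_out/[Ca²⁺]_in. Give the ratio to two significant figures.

log₁₀([out]/[in]) = E·z/(58.6) = 114.5 × 2 / 58.6 = 3.9078
[out]/[in] = 10^(3.9078) = 8088

8100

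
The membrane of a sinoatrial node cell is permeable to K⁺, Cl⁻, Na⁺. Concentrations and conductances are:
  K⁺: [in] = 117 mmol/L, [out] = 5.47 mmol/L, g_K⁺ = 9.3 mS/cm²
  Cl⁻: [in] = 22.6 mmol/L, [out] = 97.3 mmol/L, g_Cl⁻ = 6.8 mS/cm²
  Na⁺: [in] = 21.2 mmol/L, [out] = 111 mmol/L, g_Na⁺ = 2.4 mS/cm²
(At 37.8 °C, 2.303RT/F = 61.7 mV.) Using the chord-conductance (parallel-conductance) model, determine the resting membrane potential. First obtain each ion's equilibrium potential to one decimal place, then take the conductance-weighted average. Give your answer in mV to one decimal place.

E_K⁺ = (61.7/1)·log₁₀(5.47/117) = -82.1 mV
E_Cl⁻ = (61.7/-1)·log₁₀(97.3/22.6) = -39.1 mV
E_Na⁺ = (61.7/1)·log₁₀(111/21.2) = 44.4 mV
Vm = (Σ gᵢEᵢ)/(Σ gᵢ) = (9.3·-82.1 + 6.8·-39.1 + 2.4·44.4) / (9.3 + 6.8 + 2.4)
= -922.85 / 18.5 = -49.88 mV

-49.9 mV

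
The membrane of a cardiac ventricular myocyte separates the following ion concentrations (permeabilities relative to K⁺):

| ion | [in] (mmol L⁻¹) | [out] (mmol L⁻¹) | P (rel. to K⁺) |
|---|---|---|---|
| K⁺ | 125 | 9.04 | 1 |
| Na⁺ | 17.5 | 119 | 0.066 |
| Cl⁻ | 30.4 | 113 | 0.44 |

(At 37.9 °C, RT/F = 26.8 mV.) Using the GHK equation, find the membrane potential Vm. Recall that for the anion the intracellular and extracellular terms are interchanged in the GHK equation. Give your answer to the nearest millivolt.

Vm = 26.8 · ln[(Σ P·[cation]ₒ + Σ P·[anion]ᵢ) / (Σ P·[cation]ᵢ + Σ P·[anion]ₒ)]
Numerator = 1×9.04 + 0.066×119 + 0.44×30.4 = 30.27
Denominator = 1×125 + 0.066×17.5 + 0.44×113 = 175.9
Vm = 26.8 · ln(0.17211) = 26.8 × (-1.7596) = -47.16 mV

-47 mV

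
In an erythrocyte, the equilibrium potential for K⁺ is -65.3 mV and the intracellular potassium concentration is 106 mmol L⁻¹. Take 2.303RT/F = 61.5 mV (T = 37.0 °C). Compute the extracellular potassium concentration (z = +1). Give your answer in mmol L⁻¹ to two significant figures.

9.2 mmol L⁻¹

Nernst: E = (61.5/1) · log₁₀([out]/[in]), so log₁₀([out]/[in]) = -65.3 × 1 / 61.5 = -1.0618.
[out]/[in] = 10^(-1.0618) = 0.08674.
[out] = 0.08674 × 106 = 9.194 mmol L⁻¹.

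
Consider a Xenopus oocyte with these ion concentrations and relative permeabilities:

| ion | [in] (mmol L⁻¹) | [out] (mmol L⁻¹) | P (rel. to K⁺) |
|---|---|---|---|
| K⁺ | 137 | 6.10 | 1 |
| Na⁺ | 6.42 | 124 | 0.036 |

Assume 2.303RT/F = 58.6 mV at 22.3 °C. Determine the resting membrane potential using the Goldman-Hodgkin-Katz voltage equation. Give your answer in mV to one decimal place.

Vm = 58.6 · log₁₀[(Σ P·[cation]ₒ + Σ P·[anion]ᵢ) / (Σ P·[cation]ᵢ + Σ P·[anion]ₒ)]
Numerator = 1×6.10 + 0.036×124 = 10.56
Denominator = 1×137 + 0.036×6.42 = 137.2
Vm = 58.6 · log₁₀(0.07698) = 58.6 × (-1.1136) = -65.26 mV

-65.3 mV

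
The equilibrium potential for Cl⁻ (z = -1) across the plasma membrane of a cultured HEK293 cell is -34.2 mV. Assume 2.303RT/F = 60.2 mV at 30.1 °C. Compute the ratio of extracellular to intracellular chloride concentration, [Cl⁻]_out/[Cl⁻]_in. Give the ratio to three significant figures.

3.70

log₁₀([out]/[in]) = E·z/(60.2) = -34.2 × -1 / 60.2 = 0.5681
[out]/[in] = 10^(0.5681) = 3.699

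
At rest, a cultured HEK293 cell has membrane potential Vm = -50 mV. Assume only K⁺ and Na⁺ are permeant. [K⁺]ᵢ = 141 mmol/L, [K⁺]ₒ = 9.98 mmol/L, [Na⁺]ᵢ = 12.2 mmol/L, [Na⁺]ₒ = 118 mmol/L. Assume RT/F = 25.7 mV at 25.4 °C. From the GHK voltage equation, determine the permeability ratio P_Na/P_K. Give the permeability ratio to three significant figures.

0.0875

Let α = P_Na/P_K. GHK: Vm = 25.7·ln[(Kₒ + α·Naₒ)/(Kᵢ + α·Naᵢ)].
e^(Vm/25.7) = e^(-50.0/25.7) = 0.14291
So 0.14291·(Kᵢ + α·Naᵢ) = Kₒ + α·Naₒ → α = (0.14291·141.0 − 9.98) / (118.0 − 0.14291·12.2)
α = (20.15 − 9.98) / (118.0 − 1.744) = 10.17/116.3 = 0.08748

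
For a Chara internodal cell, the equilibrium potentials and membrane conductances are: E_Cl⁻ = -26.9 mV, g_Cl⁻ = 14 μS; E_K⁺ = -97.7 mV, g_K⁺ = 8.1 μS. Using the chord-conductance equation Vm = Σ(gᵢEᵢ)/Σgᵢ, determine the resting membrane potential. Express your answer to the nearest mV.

Σ gᵢEᵢ = 14·(-26.9) + 8.1·(-97.7) = -1167.97
Σ gᵢ = 14 + 8.1 = 22.1
Vm = -1167.97 / 22.1 = -52.85 mV

-53 mV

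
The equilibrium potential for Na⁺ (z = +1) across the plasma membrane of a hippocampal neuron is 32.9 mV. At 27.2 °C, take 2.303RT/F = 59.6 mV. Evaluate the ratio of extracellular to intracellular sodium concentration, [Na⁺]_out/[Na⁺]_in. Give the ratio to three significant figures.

log₁₀([out]/[in]) = E·z/(59.6) = 32.9 × 1 / 59.6 = 0.5520
[out]/[in] = 10^(0.5520) = 3.565

3.56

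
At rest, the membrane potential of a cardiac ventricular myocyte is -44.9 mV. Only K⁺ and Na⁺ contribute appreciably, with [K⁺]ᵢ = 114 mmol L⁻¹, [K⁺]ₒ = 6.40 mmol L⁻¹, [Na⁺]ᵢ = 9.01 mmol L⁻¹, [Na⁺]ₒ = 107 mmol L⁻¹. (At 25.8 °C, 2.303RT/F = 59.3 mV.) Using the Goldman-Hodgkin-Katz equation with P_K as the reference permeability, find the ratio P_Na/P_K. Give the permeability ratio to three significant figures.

0.128

Let α = P_Na/P_K. GHK: Vm = 59.3·log₁₀[(Kₒ + α·Naₒ)/(Kᵢ + α·Naᵢ)].
10^(Vm/59.3) = 10^(-44.9/59.3) = 0.17492
So 0.17492·(Kᵢ + α·Naᵢ) = Kₒ + α·Naₒ → α = (0.17492·114.0 − 6.4) / (107.0 − 0.17492·9.01)
α = (19.94 − 6.4) / (107.0 − 1.576) = 13.54/105.4 = 0.1284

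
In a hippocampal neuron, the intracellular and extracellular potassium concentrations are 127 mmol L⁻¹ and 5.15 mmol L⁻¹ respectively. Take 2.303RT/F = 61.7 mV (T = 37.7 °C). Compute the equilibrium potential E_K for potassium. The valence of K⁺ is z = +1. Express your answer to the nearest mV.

-86 mV

E = (61.7/z) · log₁₀([K⁺]_out/[K⁺]_in) with z = +1.
= (61.7/1) · log₁₀(5.15/127) = 61.70 · log₁₀(0.04055)
= 61.70 · (-1.3920) = -85.89 mV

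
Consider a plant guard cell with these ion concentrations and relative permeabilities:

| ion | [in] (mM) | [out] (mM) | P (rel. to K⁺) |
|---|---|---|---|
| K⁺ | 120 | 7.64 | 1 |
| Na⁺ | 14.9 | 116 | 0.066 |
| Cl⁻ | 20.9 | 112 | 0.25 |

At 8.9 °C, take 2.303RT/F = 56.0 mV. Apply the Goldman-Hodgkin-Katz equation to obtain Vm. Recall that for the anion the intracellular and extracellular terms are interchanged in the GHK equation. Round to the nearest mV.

Vm = 56.0 · log₁₀[(Σ P·[cation]ₒ + Σ P·[anion]ᵢ) / (Σ P·[cation]ᵢ + Σ P·[anion]ₒ)]
Numerator = 1×7.64 + 0.066×116 + 0.25×20.9 = 20.52
Denominator = 1×120 + 0.066×14.9 + 0.25×112 = 149
Vm = 56.0 · log₁₀(0.13774) = 56.0 × (-0.8609) = -48.21 mV

-48 mV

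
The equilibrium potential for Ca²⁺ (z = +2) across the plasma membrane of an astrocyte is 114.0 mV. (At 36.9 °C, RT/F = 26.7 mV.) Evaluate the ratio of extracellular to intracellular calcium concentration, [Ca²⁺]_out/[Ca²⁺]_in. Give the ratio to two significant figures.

5100

ln([out]/[in]) = E·z/(26.7) = 114.0 × 2 / 26.7 = 8.5393
[out]/[in] = e^(8.5393) = 5112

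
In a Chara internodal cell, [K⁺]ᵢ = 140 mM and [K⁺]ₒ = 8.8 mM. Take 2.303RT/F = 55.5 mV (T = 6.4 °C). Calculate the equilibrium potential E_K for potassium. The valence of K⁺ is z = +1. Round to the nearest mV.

-67 mV

E = (55.5/z) · log₁₀([K⁺]_out/[K⁺]_in) with z = +1.
= (55.5/1) · log₁₀(8.8/140) = 55.50 · log₁₀(0.06286)
= 55.50 · (-1.2016) = -66.69 mV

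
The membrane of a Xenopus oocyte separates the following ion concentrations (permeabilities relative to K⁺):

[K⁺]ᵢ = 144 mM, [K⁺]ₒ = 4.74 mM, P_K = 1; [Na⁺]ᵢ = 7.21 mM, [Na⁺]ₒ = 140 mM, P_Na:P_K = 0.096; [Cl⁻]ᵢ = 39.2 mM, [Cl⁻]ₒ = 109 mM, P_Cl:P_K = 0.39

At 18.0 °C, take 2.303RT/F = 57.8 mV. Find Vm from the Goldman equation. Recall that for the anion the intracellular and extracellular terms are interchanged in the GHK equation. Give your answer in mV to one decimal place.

Vm = 57.8 · log₁₀[(Σ P·[cation]ₒ + Σ P·[anion]ᵢ) / (Σ P·[cation]ᵢ + Σ P·[anion]ₒ)]
Numerator = 1×4.74 + 0.096×140 + 0.39×39.2 = 33.47
Denominator = 1×144 + 0.096×7.21 + 0.39×109 = 187.2
Vm = 57.8 · log₁₀(0.17878) = 57.8 × (-0.7477) = -43.22 mV

-43.2 mV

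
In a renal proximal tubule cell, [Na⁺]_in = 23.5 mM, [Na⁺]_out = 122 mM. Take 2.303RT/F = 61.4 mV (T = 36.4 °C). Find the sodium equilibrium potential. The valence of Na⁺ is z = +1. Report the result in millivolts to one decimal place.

E = (61.4/z) · log₁₀([Na⁺]_out/[Na⁺]_in) with z = +1.
= (61.4/1) · log₁₀(122/23.5) = 61.40 · log₁₀(5.191)
= 61.40 · (0.7153) = 43.92 mV

43.9 mV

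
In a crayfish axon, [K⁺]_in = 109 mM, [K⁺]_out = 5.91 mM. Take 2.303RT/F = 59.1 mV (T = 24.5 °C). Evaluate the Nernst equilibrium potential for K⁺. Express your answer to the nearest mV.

-75 mV

E = (59.1/z) · log₁₀([K⁺]_out/[K⁺]_in) with z = +1.
= (59.1/1) · log₁₀(5.91/109) = 59.10 · log₁₀(0.05422)
= 59.10 · (-1.2658) = -74.81 mV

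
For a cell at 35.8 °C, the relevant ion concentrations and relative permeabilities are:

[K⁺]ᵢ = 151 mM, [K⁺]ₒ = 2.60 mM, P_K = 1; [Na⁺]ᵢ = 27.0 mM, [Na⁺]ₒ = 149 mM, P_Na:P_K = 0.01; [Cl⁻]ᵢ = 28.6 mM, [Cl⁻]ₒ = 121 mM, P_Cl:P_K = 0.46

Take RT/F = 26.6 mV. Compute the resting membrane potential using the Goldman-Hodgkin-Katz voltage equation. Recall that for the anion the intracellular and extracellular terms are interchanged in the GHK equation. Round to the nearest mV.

Vm = 26.6 · ln[(Σ P·[cation]ₒ + Σ P·[anion]ᵢ) / (Σ P·[cation]ᵢ + Σ P·[anion]ₒ)]
Numerator = 1×2.60 + 0.01×149 + 0.46×28.6 = 17.25
Denominator = 1×151 + 0.01×27.0 + 0.46×121 = 206.9
Vm = 26.6 · ln(0.083342) = 26.6 × (-2.4848) = -66.10 mV

-66 mV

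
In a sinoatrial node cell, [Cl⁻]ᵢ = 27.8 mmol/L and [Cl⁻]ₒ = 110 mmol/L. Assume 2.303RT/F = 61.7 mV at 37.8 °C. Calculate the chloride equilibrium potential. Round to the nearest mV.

-37 mV

E = (61.7/z) · log₁₀([Cl⁻]_out/[Cl⁻]_in) with z = -1.
For an anion, dividing by z = -1 reverses the sign.
= (61.7/-1) · log₁₀(110/27.8) = -61.70 · log₁₀(3.957)
= -61.70 · (0.5973) = -36.86 mV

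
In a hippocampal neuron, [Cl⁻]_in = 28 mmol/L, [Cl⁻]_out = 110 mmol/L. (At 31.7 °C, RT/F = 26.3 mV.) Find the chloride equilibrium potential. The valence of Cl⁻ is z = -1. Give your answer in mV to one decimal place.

-36.0 mV

E = (26.3/z) · ln([Cl⁻]_out/[Cl⁻]_in) with z = -1.
For an anion, dividing by z = -1 reverses the sign.
= (26.3/-1) · ln(110/28) = -26.30 · ln(3.929)
= -26.30 · (1.3683) = -35.99 mV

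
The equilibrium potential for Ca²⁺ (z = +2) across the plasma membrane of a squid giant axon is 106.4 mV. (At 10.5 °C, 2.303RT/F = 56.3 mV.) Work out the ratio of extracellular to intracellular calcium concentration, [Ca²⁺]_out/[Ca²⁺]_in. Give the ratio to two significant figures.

log₁₀([out]/[in]) = E·z/(56.3) = 106.4 × 2 / 56.3 = 3.7798
[out]/[in] = 10^(3.7798) = 6022

6000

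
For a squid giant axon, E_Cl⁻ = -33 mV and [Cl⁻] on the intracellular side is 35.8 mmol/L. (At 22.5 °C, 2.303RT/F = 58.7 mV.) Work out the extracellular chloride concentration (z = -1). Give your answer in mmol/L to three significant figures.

Nernst: E = (58.7/-1) · log₁₀([out]/[in]), so log₁₀([out]/[in]) = -33.0 × -1 / 58.7 = 0.5622.
[out]/[in] = 10^(0.5622) = 3.649.
[out] = 3.649 × 35.8 = 130.6 mmol/L.

131 mmol/L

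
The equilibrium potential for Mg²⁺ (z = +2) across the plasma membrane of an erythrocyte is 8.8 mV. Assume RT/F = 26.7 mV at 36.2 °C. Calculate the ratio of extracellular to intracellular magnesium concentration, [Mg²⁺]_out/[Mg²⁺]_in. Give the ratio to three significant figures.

1.93

ln([out]/[in]) = E·z/(26.7) = 8.8 × 2 / 26.7 = 0.6592
[out]/[in] = e^(0.6592) = 1.933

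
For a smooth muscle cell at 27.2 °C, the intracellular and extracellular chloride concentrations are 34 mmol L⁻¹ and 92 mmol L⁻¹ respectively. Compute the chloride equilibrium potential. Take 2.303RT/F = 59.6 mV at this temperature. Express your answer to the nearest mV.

-26 mV

E = (59.6/z) · log₁₀([Cl⁻]_out/[Cl⁻]_in) with z = -1.
For an anion, dividing by z = -1 reverses the sign.
= (59.6/-1) · log₁₀(92/34) = -59.60 · log₁₀(2.706)
= -59.60 · (0.4323) = -25.77 mV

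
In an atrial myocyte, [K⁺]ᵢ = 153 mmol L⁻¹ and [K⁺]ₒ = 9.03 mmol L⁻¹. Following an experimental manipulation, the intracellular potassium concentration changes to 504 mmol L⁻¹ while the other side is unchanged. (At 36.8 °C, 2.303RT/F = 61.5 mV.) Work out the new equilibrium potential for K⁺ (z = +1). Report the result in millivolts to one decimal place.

After the shift: [K⁺]_out = 9.03, [K⁺]_in = 504 mmol L⁻¹.
E_new = (61.5/1)·log₁₀(9.03/504) = 61.50 · (-1.7467) = -107.42 mV

-107.4 mV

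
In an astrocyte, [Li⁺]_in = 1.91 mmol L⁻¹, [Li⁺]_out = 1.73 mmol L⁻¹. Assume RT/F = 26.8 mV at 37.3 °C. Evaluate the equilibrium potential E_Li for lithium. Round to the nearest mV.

E = (26.8/z) · ln([Li⁺]_out/[Li⁺]_in) with z = +1.
= (26.8/1) · ln(1.73/1.91) = 26.80 · ln(0.9058)
= 26.80 · (-0.0990) = -2.65 mV

-3 mV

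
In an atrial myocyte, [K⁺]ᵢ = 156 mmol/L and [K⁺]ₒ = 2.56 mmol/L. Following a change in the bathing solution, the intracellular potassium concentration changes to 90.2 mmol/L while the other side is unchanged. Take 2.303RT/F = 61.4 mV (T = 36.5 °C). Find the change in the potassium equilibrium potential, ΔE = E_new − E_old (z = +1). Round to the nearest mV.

E_old = (61.4/1)·log₁₀(2.56/156) = -109.59 mV
E_new = (61.4/1)·log₁₀(2.56/90.2) = -94.98 mV
ΔE = -94.98 − (-109.59) = 14.61 mV

15 mV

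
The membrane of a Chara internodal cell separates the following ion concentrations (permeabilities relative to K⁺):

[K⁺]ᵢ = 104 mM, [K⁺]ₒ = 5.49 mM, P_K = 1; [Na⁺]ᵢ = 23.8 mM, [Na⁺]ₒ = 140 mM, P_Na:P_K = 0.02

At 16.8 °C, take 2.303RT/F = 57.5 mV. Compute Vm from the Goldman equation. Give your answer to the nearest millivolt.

-63 mV

Vm = 57.5 · log₁₀[(Σ P·[cation]ₒ + Σ P·[anion]ᵢ) / (Σ P·[cation]ᵢ + Σ P·[anion]ₒ)]
Numerator = 1×5.49 + 0.02×140 = 8.29
Denominator = 1×104 + 0.02×23.8 = 104.5
Vm = 57.5 · log₁₀(0.079348) = 57.5 × (-1.1005) = -63.28 mV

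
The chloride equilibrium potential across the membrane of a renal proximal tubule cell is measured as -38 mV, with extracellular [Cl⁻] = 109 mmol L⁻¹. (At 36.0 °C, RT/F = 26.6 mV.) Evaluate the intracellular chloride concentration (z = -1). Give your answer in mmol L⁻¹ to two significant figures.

26 mmol L⁻¹

Nernst: E = (26.6/-1) · ln([out]/[in]), so ln([out]/[in]) = -38.0 × -1 / 26.6 = 1.4286.
[out]/[in] = e^(1.4286) = 4.173.
[in] = 109 / 4.173 = 26.12 mmol L⁻¹.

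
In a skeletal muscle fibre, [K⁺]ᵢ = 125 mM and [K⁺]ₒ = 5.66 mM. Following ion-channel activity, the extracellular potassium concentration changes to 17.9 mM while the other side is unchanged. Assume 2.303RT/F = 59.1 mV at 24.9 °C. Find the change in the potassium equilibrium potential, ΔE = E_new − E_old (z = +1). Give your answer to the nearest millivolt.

30 mV

E_old = (59.1/1)·log₁₀(5.66/125) = -79.44 mV
E_new = (59.1/1)·log₁₀(17.9/125) = -49.88 mV
ΔE = -49.88 − (-79.44) = 29.55 mV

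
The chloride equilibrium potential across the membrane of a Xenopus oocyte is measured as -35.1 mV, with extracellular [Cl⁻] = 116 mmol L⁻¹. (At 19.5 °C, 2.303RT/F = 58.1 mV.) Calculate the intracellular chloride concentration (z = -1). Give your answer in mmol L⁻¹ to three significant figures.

28.9 mmol L⁻¹

Nernst: E = (58.1/-1) · log₁₀([out]/[in]), so log₁₀([out]/[in]) = -35.1 × -1 / 58.1 = 0.6041.
[out]/[in] = 10^(0.6041) = 4.019.
[in] = 116 / 4.019 = 28.86 mmol L⁻¹.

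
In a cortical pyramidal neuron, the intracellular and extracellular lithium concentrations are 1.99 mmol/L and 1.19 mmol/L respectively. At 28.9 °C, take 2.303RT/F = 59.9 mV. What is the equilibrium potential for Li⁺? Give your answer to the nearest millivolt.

-13 mV

E = (59.9/z) · log₁₀([Li⁺]_out/[Li⁺]_in) with z = +1.
= (59.9/1) · log₁₀(1.19/1.99) = 59.90 · log₁₀(0.598)
= 59.90 · (-0.2233) = -13.38 mV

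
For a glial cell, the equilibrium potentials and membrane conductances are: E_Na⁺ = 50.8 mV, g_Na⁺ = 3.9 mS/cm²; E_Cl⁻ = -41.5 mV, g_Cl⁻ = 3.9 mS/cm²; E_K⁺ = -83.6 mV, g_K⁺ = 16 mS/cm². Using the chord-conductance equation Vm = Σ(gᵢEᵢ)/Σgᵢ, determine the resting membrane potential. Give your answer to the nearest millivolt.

Σ gᵢEᵢ = 3.9·(50.8) + 3.9·(-41.5) + 16·(-83.6) = -1301.33
Σ gᵢ = 3.9 + 3.9 + 16 = 23.8
Vm = -1301.33 / 23.8 = -54.68 mV

-55 mV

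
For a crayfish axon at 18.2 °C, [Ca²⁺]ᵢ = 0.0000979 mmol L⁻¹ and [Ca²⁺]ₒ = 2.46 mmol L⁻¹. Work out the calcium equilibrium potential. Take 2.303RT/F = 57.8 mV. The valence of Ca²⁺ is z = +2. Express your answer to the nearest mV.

E = (57.8/z) · log₁₀([Ca²⁺]_out/[Ca²⁺]_in) with z = +2.
= (57.8/2) · log₁₀(2.46/0.0000979) = 28.90 · log₁₀(2.513e+04)
= 28.90 · (4.4002) = 127.16 mV

127 mV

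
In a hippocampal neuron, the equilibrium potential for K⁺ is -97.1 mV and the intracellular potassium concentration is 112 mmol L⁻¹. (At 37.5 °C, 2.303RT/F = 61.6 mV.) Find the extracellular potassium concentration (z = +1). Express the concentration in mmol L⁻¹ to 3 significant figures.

Nernst: E = (61.6/1) · log₁₀([out]/[in]), so log₁₀([out]/[in]) = -97.1 × 1 / 61.6 = -1.5763.
[out]/[in] = 10^(-1.5763) = 0.02653.
[out] = 0.02653 × 112 = 2.971 mmol L⁻¹.

2.97 mmol L⁻¹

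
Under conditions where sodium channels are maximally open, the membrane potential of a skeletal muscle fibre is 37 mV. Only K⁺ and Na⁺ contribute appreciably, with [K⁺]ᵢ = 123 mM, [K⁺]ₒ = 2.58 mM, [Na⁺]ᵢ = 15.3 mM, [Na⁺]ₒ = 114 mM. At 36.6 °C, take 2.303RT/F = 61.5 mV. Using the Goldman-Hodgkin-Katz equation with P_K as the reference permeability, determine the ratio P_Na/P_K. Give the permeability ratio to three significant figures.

9.25

Let α = P_Na/P_K. GHK: Vm = 61.5·log₁₀[(Kₒ + α·Naₒ)/(Kᵢ + α·Naᵢ)].
10^(Vm/61.5) = 10^(37.0/61.5) = 3.996
So 3.996·(Kᵢ + α·Naᵢ) = Kₒ + α·Naₒ → α = (3.996·123.0 − 2.58) / (114.0 − 3.996·15.3)
α = (491.5 − 2.58) / (114.0 − 61.14) = 488.9/52.86 = 9.249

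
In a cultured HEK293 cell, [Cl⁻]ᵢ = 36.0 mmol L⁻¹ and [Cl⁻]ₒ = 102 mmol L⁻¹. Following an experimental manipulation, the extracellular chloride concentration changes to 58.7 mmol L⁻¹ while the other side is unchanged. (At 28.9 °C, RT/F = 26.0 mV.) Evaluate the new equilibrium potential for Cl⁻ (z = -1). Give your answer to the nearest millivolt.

After the shift: [Cl⁻]_out = 58.7, [Cl⁻]_in = 36.0 mmol L⁻¹.
E_new = (26.0/-1)·ln(58.7/36.0) = -26.00 · (0.4889) = -12.71 mV

-13 mV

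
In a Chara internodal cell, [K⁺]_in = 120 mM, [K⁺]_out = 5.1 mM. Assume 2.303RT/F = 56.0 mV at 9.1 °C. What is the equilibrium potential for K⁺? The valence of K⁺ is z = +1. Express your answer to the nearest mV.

E = (56.0/z) · log₁₀([K⁺]_out/[K⁺]_in) with z = +1.
= (56.0/1) · log₁₀(5.1/120) = 56.00 · log₁₀(0.0425)
= 56.00 · (-1.3716) = -76.81 mV

-77 mV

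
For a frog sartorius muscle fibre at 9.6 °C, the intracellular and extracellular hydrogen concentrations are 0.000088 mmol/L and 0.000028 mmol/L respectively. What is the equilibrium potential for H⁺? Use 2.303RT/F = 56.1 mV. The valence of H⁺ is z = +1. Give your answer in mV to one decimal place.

E = (56.1/z) · log₁₀([H⁺]_out/[H⁺]_in) with z = +1.
= (56.1/1) · log₁₀(0.000028/0.000088) = 56.10 · log₁₀(0.3182)
= 56.10 · (-0.4973) = -27.90 mV

-27.9 mV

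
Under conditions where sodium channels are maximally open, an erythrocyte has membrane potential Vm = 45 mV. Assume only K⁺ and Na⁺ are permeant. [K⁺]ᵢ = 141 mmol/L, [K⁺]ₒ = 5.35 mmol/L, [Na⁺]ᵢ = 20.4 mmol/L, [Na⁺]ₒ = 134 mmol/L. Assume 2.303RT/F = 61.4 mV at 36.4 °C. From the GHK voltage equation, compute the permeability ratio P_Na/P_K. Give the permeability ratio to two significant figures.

32

Let α = P_Na/P_K. GHK: Vm = 61.4·log₁₀[(Kₒ + α·Naₒ)/(Kᵢ + α·Naᵢ)].
10^(Vm/61.4) = 10^(45.0/61.4) = 5.4063
So 5.4063·(Kᵢ + α·Naᵢ) = Kₒ + α·Naₒ → α = (5.4063·141.0 − 5.35) / (134.0 − 5.4063·20.4)
α = (762.3 − 5.35) / (134.0 − 110.3) = 756.9/23.71 = 31.92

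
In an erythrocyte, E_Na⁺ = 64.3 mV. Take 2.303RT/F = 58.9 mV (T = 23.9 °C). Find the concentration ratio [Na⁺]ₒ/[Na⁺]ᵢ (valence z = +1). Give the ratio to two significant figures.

12

log₁₀([out]/[in]) = E·z/(58.9) = 64.3 × 1 / 58.9 = 1.0917
[out]/[in] = 10^(1.0917) = 12.35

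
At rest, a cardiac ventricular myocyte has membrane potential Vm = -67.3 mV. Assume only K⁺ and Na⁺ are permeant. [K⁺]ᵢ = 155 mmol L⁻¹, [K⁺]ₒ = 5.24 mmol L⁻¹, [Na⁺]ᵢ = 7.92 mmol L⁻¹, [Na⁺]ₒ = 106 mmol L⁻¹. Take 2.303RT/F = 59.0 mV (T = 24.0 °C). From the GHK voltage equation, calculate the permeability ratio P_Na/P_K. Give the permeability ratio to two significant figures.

Let α = P_Na/P_K. GHK: Vm = 59.0·log₁₀[(Kₒ + α·Naₒ)/(Kᵢ + α·Naᵢ)].
10^(Vm/59.0) = 10^(-67.3/59.0) = 0.072331
So 0.072331·(Kᵢ + α·Naᵢ) = Kₒ + α·Naₒ → α = (0.072331·155.0 − 5.24) / (106.0 − 0.072331·7.92)
α = (11.21 − 5.24) / (106.0 − 0.5729) = 5.971/105.4 = 0.05664

0.057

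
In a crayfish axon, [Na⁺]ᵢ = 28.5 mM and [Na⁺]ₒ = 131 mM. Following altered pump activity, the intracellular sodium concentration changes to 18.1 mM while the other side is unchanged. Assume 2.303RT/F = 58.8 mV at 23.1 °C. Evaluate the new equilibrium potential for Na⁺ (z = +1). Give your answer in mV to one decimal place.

After the shift: [Na⁺]_out = 131, [Na⁺]_in = 18.1 mM.
E_new = (58.8/1)·log₁₀(131/18.1) = 58.80 · (0.8596) = 50.54 mV

50.5 mV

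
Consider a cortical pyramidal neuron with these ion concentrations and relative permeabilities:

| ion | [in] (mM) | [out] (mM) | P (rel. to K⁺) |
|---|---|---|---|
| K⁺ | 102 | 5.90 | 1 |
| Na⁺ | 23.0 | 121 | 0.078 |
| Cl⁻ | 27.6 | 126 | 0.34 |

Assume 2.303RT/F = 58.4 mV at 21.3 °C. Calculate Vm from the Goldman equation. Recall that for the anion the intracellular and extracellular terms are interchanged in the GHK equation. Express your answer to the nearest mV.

-45 mV

Vm = 58.4 · log₁₀[(Σ P·[cation]ₒ + Σ P·[anion]ᵢ) / (Σ P·[cation]ᵢ + Σ P·[anion]ₒ)]
Numerator = 1×5.90 + 0.078×121 + 0.34×27.6 = 24.72
Denominator = 1×102 + 0.078×23.0 + 0.34×126 = 146.6
Vm = 58.4 · log₁₀(0.1686) = 58.4 × (-0.7732) = -45.15 mV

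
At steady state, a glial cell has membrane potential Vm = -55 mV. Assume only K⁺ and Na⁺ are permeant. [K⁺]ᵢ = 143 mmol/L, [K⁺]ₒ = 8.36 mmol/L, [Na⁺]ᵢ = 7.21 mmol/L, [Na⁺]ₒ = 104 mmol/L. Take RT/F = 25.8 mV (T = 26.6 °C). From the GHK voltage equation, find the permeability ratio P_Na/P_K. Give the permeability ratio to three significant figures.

0.0834

Let α = P_Na/P_K. GHK: Vm = 25.8·ln[(Kₒ + α·Naₒ)/(Kᵢ + α·Naᵢ)].
e^(Vm/25.8) = e^(-55.0/25.8) = 0.11863
So 0.11863·(Kᵢ + α·Naᵢ) = Kₒ + α·Naₒ → α = (0.11863·143.0 − 8.36) / (104.0 − 0.11863·7.21)
α = (16.96 − 8.36) / (104.0 − 0.8553) = 8.603/103.1 = 0.08341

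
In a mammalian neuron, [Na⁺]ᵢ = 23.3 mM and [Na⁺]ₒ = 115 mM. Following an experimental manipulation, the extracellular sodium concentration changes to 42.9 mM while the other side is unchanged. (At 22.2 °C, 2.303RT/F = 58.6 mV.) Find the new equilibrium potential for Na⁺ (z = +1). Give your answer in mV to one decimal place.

After the shift: [Na⁺]_out = 42.9, [Na⁺]_in = 23.3 mM.
E_new = (58.6/1)·log₁₀(42.9/23.3) = 58.60 · (0.2651) = 15.53 mV

15.5 mV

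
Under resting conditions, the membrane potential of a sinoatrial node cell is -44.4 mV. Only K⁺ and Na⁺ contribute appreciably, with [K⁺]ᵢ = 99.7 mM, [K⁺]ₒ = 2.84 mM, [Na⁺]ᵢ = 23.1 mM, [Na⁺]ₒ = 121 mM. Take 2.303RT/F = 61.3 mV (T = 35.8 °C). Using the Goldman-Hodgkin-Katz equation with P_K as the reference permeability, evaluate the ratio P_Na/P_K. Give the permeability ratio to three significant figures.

0.137

Let α = P_Na/P_K. GHK: Vm = 61.3·log₁₀[(Kₒ + α·Naₒ)/(Kᵢ + α·Naᵢ)].
10^(Vm/61.3) = 10^(-44.4/61.3) = 0.18867
So 0.18867·(Kᵢ + α·Naᵢ) = Kₒ + α·Naₒ → α = (0.18867·99.7 − 2.84) / (121.0 − 0.18867·23.1)
α = (18.81 − 2.84) / (121.0 − 4.358) = 15.97/116.6 = 0.1369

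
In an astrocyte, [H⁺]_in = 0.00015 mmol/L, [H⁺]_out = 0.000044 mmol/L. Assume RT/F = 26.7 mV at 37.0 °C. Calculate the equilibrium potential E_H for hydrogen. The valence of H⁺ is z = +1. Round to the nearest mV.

E = (26.7/z) · ln([H⁺]_out/[H⁺]_in) with z = +1.
= (26.7/1) · ln(0.000044/0.00015) = 26.70 · ln(0.2933)
= 26.70 · (-1.2264) = -32.75 mV

-33 mV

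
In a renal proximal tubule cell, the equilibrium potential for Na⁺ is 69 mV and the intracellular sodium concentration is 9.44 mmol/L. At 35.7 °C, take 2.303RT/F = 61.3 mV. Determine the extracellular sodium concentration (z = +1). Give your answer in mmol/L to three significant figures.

126 mmol/L

Nernst: E = (61.3/1) · log₁₀([out]/[in]), so log₁₀([out]/[in]) = 69.0 × 1 / 61.3 = 1.1256.
[out]/[in] = 10^(1.1256) = 13.35.
[out] = 13.35 × 9.44 = 126.1 mmol/L.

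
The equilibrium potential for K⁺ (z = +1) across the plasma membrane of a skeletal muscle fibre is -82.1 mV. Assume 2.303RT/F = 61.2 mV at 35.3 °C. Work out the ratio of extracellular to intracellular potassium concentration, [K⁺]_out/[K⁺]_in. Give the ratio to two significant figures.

0.046

log₁₀([out]/[in]) = E·z/(61.2) = -82.1 × 1 / 61.2 = -1.3415
[out]/[in] = 10^(-1.3415) = 0.04555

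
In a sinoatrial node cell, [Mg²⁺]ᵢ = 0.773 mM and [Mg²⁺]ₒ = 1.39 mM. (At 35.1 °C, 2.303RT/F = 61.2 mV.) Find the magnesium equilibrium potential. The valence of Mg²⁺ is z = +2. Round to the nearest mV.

E = (61.2/z) · log₁₀([Mg²⁺]_out/[Mg²⁺]_in) with z = +2.
= (61.2/2) · log₁₀(1.39/0.773) = 30.60 · log₁₀(1.798)
= 30.60 · (0.2548) = 7.80 mV

8 mV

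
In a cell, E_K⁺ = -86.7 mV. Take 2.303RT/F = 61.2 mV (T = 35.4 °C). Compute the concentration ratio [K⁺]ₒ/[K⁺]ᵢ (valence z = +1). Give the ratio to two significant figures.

0.038

log₁₀([out]/[in]) = E·z/(61.2) = -86.7 × 1 / 61.2 = -1.4167
[out]/[in] = 10^(-1.4167) = 0.03831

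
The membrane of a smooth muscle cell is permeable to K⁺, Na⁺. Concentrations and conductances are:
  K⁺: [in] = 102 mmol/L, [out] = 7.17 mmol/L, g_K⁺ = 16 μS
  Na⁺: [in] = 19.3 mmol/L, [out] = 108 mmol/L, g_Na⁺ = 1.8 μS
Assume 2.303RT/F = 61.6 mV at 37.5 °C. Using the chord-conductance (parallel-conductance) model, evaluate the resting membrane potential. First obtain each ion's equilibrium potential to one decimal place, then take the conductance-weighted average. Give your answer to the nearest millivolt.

-59 mV

E_K⁺ = (61.6/1)·log₁₀(7.17/102) = -71.0 mV
E_Na⁺ = (61.6/1)·log₁₀(108/19.3) = 46.1 mV
Vm = (Σ gᵢEᵢ)/(Σ gᵢ) = (16·-71.0 + 1.8·46.1) / (16 + 1.8)
= -1053.02 / 17.8 = -59.16 mV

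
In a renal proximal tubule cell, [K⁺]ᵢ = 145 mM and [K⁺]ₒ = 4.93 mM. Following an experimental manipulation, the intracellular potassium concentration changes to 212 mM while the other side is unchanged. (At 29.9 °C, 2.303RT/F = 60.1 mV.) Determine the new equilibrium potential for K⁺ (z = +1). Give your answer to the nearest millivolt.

-98 mV

After the shift: [K⁺]_out = 4.93, [K⁺]_in = 212 mM.
E_new = (60.1/1)·log₁₀(4.93/212) = 60.10 · (-1.6335) = -98.17 mV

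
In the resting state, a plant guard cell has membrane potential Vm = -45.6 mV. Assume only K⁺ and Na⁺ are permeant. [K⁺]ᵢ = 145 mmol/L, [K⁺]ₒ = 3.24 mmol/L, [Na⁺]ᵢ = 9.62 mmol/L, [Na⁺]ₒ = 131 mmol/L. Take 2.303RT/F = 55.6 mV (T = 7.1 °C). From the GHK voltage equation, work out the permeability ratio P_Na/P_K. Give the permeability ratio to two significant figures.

0.14

Let α = P_Na/P_K. GHK: Vm = 55.6·log₁₀[(Kₒ + α·Naₒ)/(Kᵢ + α·Naᵢ)].
10^(Vm/55.6) = 10^(-45.6/55.6) = 0.15131
So 0.15131·(Kᵢ + α·Naᵢ) = Kₒ + α·Naₒ → α = (0.15131·145.0 − 3.24) / (131.0 − 0.15131·9.62)
α = (21.94 − 3.24) / (131.0 − 1.456) = 18.7/129.5 = 0.1443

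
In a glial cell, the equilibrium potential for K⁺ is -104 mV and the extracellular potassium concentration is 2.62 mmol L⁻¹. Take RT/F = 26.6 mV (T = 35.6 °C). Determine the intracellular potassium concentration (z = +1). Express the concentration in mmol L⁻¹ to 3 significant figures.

Nernst: E = (26.6/1) · ln([out]/[in]), so ln([out]/[in]) = -104.0 × 1 / 26.6 = -3.9098.
[out]/[in] = e^(-3.9098) = 0.02005.
[in] = 2.62 / 0.02005 = 130.7 mmol L⁻¹.

131 mmol L⁻¹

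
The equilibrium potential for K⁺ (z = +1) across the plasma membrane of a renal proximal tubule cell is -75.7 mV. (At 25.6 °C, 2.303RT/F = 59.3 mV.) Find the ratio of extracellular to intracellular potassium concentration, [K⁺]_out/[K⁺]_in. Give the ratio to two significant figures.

0.053

log₁₀([out]/[in]) = E·z/(59.3) = -75.7 × 1 / 59.3 = -1.2766
[out]/[in] = 10^(-1.2766) = 0.0529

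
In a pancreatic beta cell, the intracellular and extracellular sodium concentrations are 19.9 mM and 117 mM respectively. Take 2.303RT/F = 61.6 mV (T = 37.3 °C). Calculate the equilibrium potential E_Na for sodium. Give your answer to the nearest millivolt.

E = (61.6/z) · log₁₀([Na⁺]_out/[Na⁺]_in) with z = +1.
= (61.6/1) · log₁₀(117/19.9) = 61.60 · log₁₀(5.879)
= 61.60 · (0.7693) = 47.39 mV

47 mV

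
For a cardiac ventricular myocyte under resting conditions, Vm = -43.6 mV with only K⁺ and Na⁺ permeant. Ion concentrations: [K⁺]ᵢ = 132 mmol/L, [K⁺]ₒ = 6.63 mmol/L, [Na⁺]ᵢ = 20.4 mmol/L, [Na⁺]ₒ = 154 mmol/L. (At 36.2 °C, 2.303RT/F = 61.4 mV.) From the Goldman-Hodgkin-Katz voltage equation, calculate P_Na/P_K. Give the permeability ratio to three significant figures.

0.127

Let α = P_Na/P_K. GHK: Vm = 61.4·log₁₀[(Kₒ + α·Naₒ)/(Kᵢ + α·Naᵢ)].
10^(Vm/61.4) = 10^(-43.6/61.4) = 0.19494
So 0.19494·(Kᵢ + α·Naᵢ) = Kₒ + α·Naₒ → α = (0.19494·132.0 − 6.63) / (154.0 − 0.19494·20.4)
α = (25.73 − 6.63) / (154.0 − 3.977) = 19.1/150 = 0.1273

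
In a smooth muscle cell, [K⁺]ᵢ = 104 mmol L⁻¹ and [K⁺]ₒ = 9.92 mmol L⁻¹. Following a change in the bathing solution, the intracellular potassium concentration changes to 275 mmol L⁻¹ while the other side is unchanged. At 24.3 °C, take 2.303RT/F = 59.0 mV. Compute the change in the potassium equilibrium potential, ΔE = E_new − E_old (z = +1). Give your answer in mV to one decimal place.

E_old = (59.0/1)·log₁₀(9.92/104) = -60.21 mV
E_new = (59.0/1)·log₁₀(9.92/275) = -85.13 mV
ΔE = -85.13 − (-60.21) = -24.92 mV

-24.9 mV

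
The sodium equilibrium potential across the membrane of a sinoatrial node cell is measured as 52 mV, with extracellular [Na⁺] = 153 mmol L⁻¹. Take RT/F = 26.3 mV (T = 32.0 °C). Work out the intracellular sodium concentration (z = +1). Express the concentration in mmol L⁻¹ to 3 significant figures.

Nernst: E = (26.3/1) · ln([out]/[in]), so ln([out]/[in]) = 52.0 × 1 / 26.3 = 1.9772.
[out]/[in] = e^(1.9772) = 7.222.
[in] = 153 / 7.222 = 21.18 mmol L⁻¹.

21.2 mmol L⁻¹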